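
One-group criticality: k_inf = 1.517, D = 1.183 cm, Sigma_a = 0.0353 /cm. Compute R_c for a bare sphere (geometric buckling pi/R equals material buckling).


L^2 = D / Sigma_a = 1.183 / 0.0353 = 33.51275 cm^2
B_m^2 = (k_inf - 1) / L^2 = (1.517 - 1) / 33.51275 = 0.01542696 /cm^2
For a bare sphere: B_g = pi/R, so R_c = pi / sqrt(B_m^2)
R_c = pi / sqrt(0.01542696) = 25.294 cm

25.294


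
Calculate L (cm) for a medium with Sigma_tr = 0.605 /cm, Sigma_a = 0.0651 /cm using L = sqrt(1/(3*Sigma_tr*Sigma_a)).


D = 1 / (3 * Sigma_tr) = 1 / (3 * 0.605) = 0.5509642 cm
L = sqrt(D / Sigma_a)
L = sqrt(0.5509642 / 0.0651)
L = 2.9092 cm

2.9092


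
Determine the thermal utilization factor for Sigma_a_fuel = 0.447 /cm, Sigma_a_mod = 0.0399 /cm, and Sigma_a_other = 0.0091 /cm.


f = Sigma_a_fuel / (Sigma_a_fuel + Sigma_a_mod + Sigma_a_other)
f = 0.447 / (0.447 + 0.0399 + 0.0091)
f = 0.90121

0.90121


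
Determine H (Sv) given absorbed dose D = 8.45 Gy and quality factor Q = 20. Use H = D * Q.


H = D * Q
H = 8.45 * 20
H = 169.00 Sv

169.00


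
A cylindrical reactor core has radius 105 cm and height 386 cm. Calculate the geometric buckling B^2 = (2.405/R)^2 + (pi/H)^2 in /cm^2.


B^2 = (2.405/R)^2 + (pi/H)^2
B^2 = (2.405/105)^2 + (pi/386)^2
B^2 = 5.9087e-04 /cm^2

5.9087e-04


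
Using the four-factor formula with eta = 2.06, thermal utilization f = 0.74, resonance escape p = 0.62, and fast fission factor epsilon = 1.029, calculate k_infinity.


k_inf = eta * f * p * epsilon
k_inf = 2.06 * 0.74 * 0.62 * 1.029
k_inf = 0.97254

0.97254


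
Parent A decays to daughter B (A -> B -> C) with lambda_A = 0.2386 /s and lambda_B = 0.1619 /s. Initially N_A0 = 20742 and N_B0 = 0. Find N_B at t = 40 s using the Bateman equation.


N_B(t) = lambda_A * N_A0 / (lambda_B - lambda_A) * [exp(-lambda_A*t) - exp(-lambda_B*t)]
exp(-0.2386*40) = 7.162975e-05; exp(-0.1619*40) = 0.001539958
N_B = 0.2386 * 20742 / (0.1619 - 0.2386) * (7.162975e-05 - 0.001539958)
N_B = 94.743

94.743


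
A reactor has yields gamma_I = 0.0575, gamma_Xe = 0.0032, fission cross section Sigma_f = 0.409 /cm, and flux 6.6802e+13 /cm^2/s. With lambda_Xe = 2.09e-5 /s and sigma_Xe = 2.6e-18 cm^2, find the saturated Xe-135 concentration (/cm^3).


Xe_eq = (gamma_I + gamma_Xe) * Sigma_f * phi / (lambda_Xe + sigma_Xe * phi)
Numerator = (0.0575 + 0.0032) * 0.409 * 6.6802e+13 = 1.658446e+12
Denominator = 2.09e-5 + 2.6e-18 * 6.6802e+13 = 1.945852e-04
Xe_eq = 1.658446e+12 / 1.945852e-04 = 8.5230e+15 /cm^3

8.5230e+15


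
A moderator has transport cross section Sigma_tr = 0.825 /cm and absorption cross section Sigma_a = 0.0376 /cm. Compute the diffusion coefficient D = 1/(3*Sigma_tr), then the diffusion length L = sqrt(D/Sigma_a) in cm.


D = 1 / (3 * Sigma_tr) = 1 / (3 * 0.825) = 0.4040404 cm
L = sqrt(D / Sigma_a)
L = sqrt(0.4040404 / 0.0376)
L = 3.2781 cm

3.2781


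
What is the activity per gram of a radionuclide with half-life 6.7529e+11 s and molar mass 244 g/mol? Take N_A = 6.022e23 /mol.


lambda = ln(2) / t_half = ln(2) / 6.7529e+11 = 1.026444e-12 /s
SA = lambda * N_A / M
SA = 1.026444e-12 * 6.022e23 / 244
SA = 2.5333e+09 Bq/g

2.5333e+09


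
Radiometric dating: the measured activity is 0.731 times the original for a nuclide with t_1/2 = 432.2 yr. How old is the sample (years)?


lambda = ln(2) / t_half = ln(2) / 432.2 = 0.001603765 /yr
t = -ln(A/A0) / lambda
t = -ln(0.731) / 0.001603765
t = 195.38 yr

195.38


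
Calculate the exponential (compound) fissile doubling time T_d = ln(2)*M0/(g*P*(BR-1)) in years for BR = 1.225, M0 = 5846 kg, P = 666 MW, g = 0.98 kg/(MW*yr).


Breeding gain G = BR - 1 = 1.225 - 1 = 0.225
Fissile production rate = g * P * G = 0.98 * 666 * 0.225 = 146.853 kg/yr
T_d = ln(2) * M0 / (g * P * G)
T_d = ln(2) * 5846 / 146.853 = 27.593 yr

27.593


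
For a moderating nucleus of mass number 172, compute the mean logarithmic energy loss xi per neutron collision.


xi = 1 + (A-1)^2/(2A) * ln((A-1)/(A+1))
xi = 1 + (172-1)^2/(2*172) * ln((172-1)/(172 +1))
xi = 0.011583

0.011583


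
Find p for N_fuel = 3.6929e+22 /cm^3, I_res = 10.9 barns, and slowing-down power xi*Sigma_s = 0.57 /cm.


p = exp(-N * I * 1e-24 / (xi*Sigma_s))
p = exp(-3.6929e+22 * 10.9 * 1e-24 / 0.57)
p = 0.49352

0.49352


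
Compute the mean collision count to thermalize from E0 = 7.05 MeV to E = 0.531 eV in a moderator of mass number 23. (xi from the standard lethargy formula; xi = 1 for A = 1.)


xi = 1 + (A-1)^2/(2A)*ln((A-1)/(A+1)) = 0.08448899 (for A = 23)
n = ln(E0/E) / xi
n = ln(7.05e6 / 0.531) / 0.08448899
n = ln(1.327684e+07) / 0.08448899 = 194.13

194.13


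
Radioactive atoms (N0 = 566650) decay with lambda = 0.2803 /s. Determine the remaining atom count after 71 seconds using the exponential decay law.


N = N0 * exp(-lambda * t)
N = 566650 * exp(-0.2803 * 71)
N = 0.0012891

0.0012891


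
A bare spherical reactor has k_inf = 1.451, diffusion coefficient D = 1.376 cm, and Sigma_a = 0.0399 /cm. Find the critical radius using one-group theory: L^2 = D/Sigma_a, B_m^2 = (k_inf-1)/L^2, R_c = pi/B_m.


L^2 = D / Sigma_a = 1.376 / 0.0399 = 34.48622 cm^2
B_m^2 = (k_inf - 1) / L^2 = (1.451 - 1) / 34.48622 = 0.01307769 /cm^2
For a bare sphere: B_g = pi/R, so R_c = pi / sqrt(B_m^2)
R_c = pi / sqrt(0.01307769) = 27.472 cm

27.472


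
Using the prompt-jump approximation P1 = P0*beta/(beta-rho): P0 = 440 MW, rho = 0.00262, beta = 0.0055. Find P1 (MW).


P1/P0 = beta / (beta - rho)
P1/P0 = 0.0055 / (0.0055 - 0.00262) = 1.909722
P1 = 440 * 1.909722 = 840.28 MW

840.28


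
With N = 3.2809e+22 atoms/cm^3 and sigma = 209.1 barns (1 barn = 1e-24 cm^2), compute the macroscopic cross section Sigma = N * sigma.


Sigma = N * sigma_barns * 1e-24
Sigma = 3.2809e+22 * 209.1 * 1e-24
Sigma = 6.8604 /cm

6.8604


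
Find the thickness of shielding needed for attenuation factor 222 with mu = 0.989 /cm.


x = ln(factor) / mu
x = ln(222) / 0.989
x = 5.4628 cm

5.4628


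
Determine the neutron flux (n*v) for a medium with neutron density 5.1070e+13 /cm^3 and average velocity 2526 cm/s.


phi = n * v
phi = 5.1070e+13 * 2526
phi = 1.2900e+17 /cm^2/s

1.2900e+17


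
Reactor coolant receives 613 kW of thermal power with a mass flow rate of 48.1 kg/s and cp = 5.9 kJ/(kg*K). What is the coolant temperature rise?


dT = Q / (m_dot * cp)
dT = 613 / (48.1 * 5.9)
dT = 2.1600 C

2.1600


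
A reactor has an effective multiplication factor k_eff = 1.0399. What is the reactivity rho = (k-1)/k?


rho = (k_eff - 1) / k_eff
rho = (1.0399 - 1) / 1.0399
rho = 0.038369

0.038369


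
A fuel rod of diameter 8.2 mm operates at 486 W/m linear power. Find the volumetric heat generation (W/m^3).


r = D / 2 / 1000 = 8.2 / 2 / 1000 = 0.0041 m
q''' = q' / (pi * r^2)
q''' = 486 / (pi * 0.0041^2)
q''' = 9.2028e+06 W/m^3

9.2028e+06


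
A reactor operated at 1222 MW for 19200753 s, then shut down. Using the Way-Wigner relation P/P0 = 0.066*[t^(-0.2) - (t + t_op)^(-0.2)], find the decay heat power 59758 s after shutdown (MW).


P/P0 = 0.066 * [t^(-0.2) - (t + t_op)^(-0.2)]
P/P0 = 0.066 * [59758^(-0.2) - (59758 + 19200753)^(-0.2)]
P/P0 = 0.066 * [0.1108462 - 0.03491937] = 0.005011171
P = 1222 * 0.005011171 = 6.1237 MW

6.1237


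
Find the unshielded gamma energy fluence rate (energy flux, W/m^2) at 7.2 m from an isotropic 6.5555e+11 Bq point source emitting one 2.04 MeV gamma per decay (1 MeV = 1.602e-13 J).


psi = A * E * 1.602e-13 / (4*pi*r^2)
psi = 6.5555e+11 * 2.04 * 1.602e-13 / (4*pi*7.2^2)
psi = 3.2887e-04 W/m^2

3.2887e-04


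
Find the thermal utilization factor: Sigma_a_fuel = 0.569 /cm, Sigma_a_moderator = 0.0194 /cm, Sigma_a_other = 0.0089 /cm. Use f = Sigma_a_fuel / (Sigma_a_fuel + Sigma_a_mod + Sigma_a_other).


f = Sigma_a_fuel / (Sigma_a_fuel + Sigma_a_mod + Sigma_a_other)
f = 0.569 / (0.569 + 0.0194 + 0.0089)
f = 0.95262

0.95262


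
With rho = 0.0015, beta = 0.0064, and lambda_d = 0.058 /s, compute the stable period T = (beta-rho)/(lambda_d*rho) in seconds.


T = (beta - rho) / (lambda_d * rho)
T = (0.0064 - 0.0015) / (0.058 * 0.0015)
T = 56.322 s

56.322


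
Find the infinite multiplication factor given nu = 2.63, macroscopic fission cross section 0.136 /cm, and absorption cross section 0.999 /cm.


k_inf = nu * Sigma_f / Sigma_a
k_inf = 2.63 * 0.136 / 0.999
k_inf = 0.35804

0.35804


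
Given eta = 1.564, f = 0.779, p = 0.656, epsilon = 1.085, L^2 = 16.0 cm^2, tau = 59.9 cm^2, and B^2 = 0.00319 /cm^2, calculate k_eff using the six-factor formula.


k_inf = eta*f*p*eps = 1.564*0.779*0.656*1.085 = 0.8671771
P_TNL = 1/(1 + L^2*B^2) = 1/(1 + 16.0*0.00319) = 0.9514386
P_FNL = exp(-B^2*tau) = exp(-0.00319*59.9) = 0.8260657
k_eff = k_inf * P_TNL * P_FNL = 0.8671771 * 0.9514386 * 0.8260657
k_eff = 0.68156

0.68156


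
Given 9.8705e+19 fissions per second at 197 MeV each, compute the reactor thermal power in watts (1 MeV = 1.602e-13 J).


P = fission_rate * E_MeV * 1.602e-13
P = 9.8705e+19 * 197 * 1.602e-13
P = 3.1151e+09 W

3.1151e+09


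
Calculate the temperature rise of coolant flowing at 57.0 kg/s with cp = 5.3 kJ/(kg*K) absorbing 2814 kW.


dT = Q / (m_dot * cp)
dT = 2814 / (57.0 * 5.3)
dT = 9.3148 C

9.3148


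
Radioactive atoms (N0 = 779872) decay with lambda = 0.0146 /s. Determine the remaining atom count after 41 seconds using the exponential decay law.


N = N0 * exp(-lambda * t)
N = 779872 * exp(-0.0146 * 41)
N = 428602

428602


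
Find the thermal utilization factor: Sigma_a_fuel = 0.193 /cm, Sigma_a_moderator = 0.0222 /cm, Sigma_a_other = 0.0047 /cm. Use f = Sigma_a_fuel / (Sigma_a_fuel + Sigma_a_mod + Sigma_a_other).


f = Sigma_a_fuel / (Sigma_a_fuel + Sigma_a_mod + Sigma_a_other)
f = 0.193 / (0.193 + 0.0222 + 0.0047)
f = 0.87767

0.87767


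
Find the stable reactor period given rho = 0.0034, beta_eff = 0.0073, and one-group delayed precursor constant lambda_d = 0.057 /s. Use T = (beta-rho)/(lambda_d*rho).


T = (beta - rho) / (lambda_d * rho)
T = (0.0073 - 0.0034) / (0.057 * 0.0034)
T = 20.124 s

20.124


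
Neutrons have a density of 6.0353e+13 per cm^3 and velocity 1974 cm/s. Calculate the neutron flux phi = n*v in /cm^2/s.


phi = n * v
phi = 6.0353e+13 * 1974
phi = 1.1914e+17 /cm^2/s

1.1914e+17


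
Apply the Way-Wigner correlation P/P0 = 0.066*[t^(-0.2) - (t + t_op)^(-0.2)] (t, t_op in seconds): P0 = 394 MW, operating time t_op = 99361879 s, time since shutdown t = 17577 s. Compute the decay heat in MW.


P/P0 = 0.066 * [t^(-0.2) - (t + t_op)^(-0.2)]
P/P0 = 0.066 * [17577^(-0.2) - (17577 + 99361879)^(-0.2)]
P/P0 = 0.066 * [0.1415830 - 0.02515016] = 0.007684567
P = 394 * 0.007684567 = 3.0277 MW

3.0277


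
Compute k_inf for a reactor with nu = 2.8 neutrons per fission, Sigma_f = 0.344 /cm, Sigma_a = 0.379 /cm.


k_inf = nu * Sigma_f / Sigma_a
k_inf = 2.8 * 0.344 / 0.379
k_inf = 2.5414

2.5414


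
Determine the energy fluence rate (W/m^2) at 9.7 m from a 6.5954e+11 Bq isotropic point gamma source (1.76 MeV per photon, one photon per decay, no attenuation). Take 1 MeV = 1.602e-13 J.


psi = A * E * 1.602e-13 / (4*pi*r^2)
psi = 6.5954e+11 * 1.76 * 1.602e-13 / (4*pi*9.7^2)
psi = 1.5728e-04 W/m^2

1.5728e-04


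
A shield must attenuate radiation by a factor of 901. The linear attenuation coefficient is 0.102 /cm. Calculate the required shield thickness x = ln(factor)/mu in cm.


x = ln(factor) / mu
x = ln(901) / 0.102
x = 66.701 cm

66.701


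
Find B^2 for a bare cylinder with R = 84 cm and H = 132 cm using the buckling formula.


B^2 = (2.405/R)^2 + (pi/H)^2
B^2 = (2.405/84)^2 + (pi/132)^2
B^2 = 0.0013862 /cm^2

0.0013862


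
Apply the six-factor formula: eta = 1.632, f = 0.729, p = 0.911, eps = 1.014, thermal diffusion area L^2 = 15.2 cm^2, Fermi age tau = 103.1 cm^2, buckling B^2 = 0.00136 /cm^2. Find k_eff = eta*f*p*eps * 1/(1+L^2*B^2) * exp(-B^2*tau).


k_inf = eta*f*p*eps = 1.632*0.729*0.911*1.014 = 1.099016
P_TNL = 1/(1 + L^2*B^2) = 1/(1 + 15.2*0.00136) = 0.9797467
P_FNL = exp(-B^2*tau) = exp(-0.00136*103.1) = 0.8691705
k_eff = k_inf * P_TNL * P_FNL = 1.099016 * 0.9797467 * 0.8691705
k_eff = 0.93589

0.93589


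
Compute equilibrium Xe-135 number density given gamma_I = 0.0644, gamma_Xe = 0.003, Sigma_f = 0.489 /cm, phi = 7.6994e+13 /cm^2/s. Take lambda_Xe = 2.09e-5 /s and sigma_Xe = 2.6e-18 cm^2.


Xe_eq = (gamma_I + gamma_Xe) * Sigma_f * phi / (lambda_Xe + sigma_Xe * phi)
Numerator = (0.0644 + 0.003) * 0.489 * 7.6994e+13 = 2.537614e+12
Denominator = 2.09e-5 + 2.6e-18 * 7.6994e+13 = 2.210844e-04
Xe_eq = 2.537614e+12 / 2.210844e-04 = 1.1478e+16 /cm^3

1.1478e+16


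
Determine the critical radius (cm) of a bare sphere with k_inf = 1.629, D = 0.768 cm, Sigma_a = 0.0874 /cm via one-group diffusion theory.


L^2 = D / Sigma_a = 0.768 / 0.0874 = 8.787185 cm^2
B_m^2 = (k_inf - 1) / L^2 = (1.629 - 1) / 8.787185 = 0.07158151 /cm^2
For a bare sphere: B_g = pi/R, so R_c = pi / sqrt(B_m^2)
R_c = pi / sqrt(0.07158151) = 11.742 cm

11.742


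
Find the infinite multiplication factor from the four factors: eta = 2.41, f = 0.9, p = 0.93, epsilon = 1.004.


k_inf = eta * f * p * epsilon
k_inf = 2.41 * 0.9 * 0.93 * 1.004
k_inf = 2.0252

2.0252


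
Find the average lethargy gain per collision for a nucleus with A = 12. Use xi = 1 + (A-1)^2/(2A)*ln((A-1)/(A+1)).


xi = 1 + (A-1)^2/(2A) * ln((A-1)/(A+1))
xi = 1 + (12-1)^2/(2*12) * ln((12-1)/(12 +1))
xi = 0.15777

0.15777


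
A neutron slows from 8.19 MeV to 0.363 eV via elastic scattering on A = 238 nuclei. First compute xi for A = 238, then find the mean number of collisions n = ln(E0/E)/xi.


xi = 1 + (A-1)^2/(2A)*ln((A-1)/(A+1)) = 0.008379872 (for A = 238)
n = ln(E0/E) / xi
n = ln(8.19e6 / 0.363) / 0.008379872
n = ln(2.256198e+07) / 0.008379872 = 2020.5

2020.5


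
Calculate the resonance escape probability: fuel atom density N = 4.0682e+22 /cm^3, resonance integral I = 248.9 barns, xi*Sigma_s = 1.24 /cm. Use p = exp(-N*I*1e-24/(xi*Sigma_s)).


p = exp(-N * I * 1e-24 / (xi*Sigma_s))
p = exp(-4.0682e+22 * 248.9 * 1e-24 / 1.24)
p = 2.8417e-04

2.8417e-04


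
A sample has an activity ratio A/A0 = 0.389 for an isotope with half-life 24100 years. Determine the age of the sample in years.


lambda = ln(2) / t_half = ln(2) / 24100 = 2.876129e-05 /yr
t = -ln(A/A0) / lambda
t = -ln(0.389) / 2.876129e-05
t = 32828 yr

32828


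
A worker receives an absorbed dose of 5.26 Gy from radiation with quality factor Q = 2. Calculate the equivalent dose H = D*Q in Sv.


H = D * Q
H = 5.26 * 2
H = 10.520 Sv

10.520


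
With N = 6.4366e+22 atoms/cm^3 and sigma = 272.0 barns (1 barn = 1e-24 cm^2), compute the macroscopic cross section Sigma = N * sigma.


Sigma = N * sigma_barns * 1e-24
Sigma = 6.4366e+22 * 272.0 * 1e-24
Sigma = 17.508 /cm

17.508


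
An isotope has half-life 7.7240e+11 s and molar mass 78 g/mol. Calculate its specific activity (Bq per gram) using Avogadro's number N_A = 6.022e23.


lambda = ln(2) / t_half = ln(2) / 7.7240e+11 = 8.973941e-13 /s
SA = lambda * N_A / M
SA = 8.973941e-13 * 6.022e23 / 78
SA = 6.9283e+09 Bq/g

6.9283e+09


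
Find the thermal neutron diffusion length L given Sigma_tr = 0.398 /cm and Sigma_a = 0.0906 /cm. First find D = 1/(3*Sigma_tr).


D = 1 / (3 * Sigma_tr) = 1 / (3 * 0.398) = 0.8375209 cm
L = sqrt(D / Sigma_a)
L = sqrt(0.8375209 / 0.0906)
L = 3.0404 cm

3.0404


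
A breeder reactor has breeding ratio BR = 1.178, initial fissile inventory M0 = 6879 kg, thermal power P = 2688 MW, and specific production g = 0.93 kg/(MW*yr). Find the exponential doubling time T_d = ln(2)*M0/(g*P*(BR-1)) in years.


Breeding gain G = BR - 1 = 1.178 - 1 = 0.178
Fissile production rate = g * P * G = 0.93 * 2688 * 0.178 = 444.97152 kg/yr
T_d = ln(2) * M0 / (g * P * G)
T_d = ln(2) * 6879 / 444.97152 = 10.716 yr

10.716


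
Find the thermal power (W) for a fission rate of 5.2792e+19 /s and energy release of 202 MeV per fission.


P = fission_rate * E_MeV * 1.602e-13
P = 5.2792e+19 * 202 * 1.602e-13
P = 1.7084e+09 W

1.7084e+09


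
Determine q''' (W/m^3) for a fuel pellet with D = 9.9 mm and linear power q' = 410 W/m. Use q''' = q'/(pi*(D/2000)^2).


r = D / 2 / 1000 = 9.9 / 2 / 1000 = 0.00495 m
q''' = q' / (pi * r^2)
q''' = 410 / (pi * 0.00495^2)
q''' = 5.3263e+06 W/m^3

5.3263e+06


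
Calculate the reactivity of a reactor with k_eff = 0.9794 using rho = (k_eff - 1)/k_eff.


rho = (k_eff - 1) / k_eff
rho = (0.9794 - 1) / 0.9794
rho = -0.021033

-0.021033


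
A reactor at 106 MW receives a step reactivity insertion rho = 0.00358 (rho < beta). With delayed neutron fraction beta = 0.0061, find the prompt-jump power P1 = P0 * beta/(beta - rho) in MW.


P1/P0 = beta / (beta - rho)
P1/P0 = 0.0061 / (0.0061 - 0.00358) = 2.420635
P1 = 106 * 2.420635 = 256.59 MW

256.59


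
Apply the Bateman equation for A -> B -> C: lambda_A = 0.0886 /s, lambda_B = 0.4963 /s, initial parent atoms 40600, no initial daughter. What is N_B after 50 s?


N_B(t) = lambda_A * N_A0 / (lambda_B - lambda_A) * [exp(-lambda_A*t) - exp(-lambda_B*t)]
exp(-0.0886*50) = 0.01191449; exp(-0.4963*50) = 1.671023e-11
N_B = 0.0886 * 40600 / (0.4963 - 0.0886) * (0.01191449 - 1.671023e-11)
N_B = 105.12

105.12


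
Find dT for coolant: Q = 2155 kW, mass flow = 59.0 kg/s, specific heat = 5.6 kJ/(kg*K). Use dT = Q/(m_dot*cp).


dT = Q / (m_dot * cp)
dT = 2155 / (59.0 * 5.6)
dT = 6.5224 C

6.5224


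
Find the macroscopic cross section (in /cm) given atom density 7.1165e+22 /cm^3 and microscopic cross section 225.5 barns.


Sigma = N * sigma_barns * 1e-24
Sigma = 7.1165e+22 * 225.5 * 1e-24
Sigma = 16.048 /cm

16.048


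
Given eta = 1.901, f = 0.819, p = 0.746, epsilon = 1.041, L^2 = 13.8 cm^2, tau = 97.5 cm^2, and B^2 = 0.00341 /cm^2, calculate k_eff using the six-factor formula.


k_inf = eta*f*p*eps = 1.901*0.819*0.746*1.041 = 1.209081
P_TNL = 1/(1 + L^2*B^2) = 1/(1 + 13.8*0.00341) = 0.9550569
P_FNL = exp(-B^2*tau) = exp(-0.00341*97.5) = 0.7171466
k_eff = k_inf * P_TNL * P_FNL = 1.209081 * 0.9550569 * 0.7171466
k_eff = 0.82812

0.82812


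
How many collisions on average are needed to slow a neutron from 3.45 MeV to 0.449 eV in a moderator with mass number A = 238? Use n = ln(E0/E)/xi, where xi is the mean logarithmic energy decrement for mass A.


xi = 1 + (A-1)^2/(2A)*ln((A-1)/(A+1)) = 0.008379872 (for A = 238)
n = ln(E0/E) / xi
n = ln(3.45e6 / 0.449) / 0.008379872
n = ln(7.683742e+06) / 0.008379872 = 1892.0

1892.0


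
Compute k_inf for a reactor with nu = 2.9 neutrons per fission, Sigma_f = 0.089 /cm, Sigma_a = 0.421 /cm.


k_inf = nu * Sigma_f / Sigma_a
k_inf = 2.9 * 0.089 / 0.421
k_inf = 0.61306

0.61306


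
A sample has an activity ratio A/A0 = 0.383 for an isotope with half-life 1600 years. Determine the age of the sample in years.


lambda = ln(2) / t_half = ln(2) / 1600 = 4.332170e-04 /yr
t = -ln(A/A0) / lambda
t = -ln(0.383) / 4.332170e-04
t = 2215.3 yr

2215.3


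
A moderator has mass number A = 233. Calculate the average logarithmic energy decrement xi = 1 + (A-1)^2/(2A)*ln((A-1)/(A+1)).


xi = 1 + (A-1)^2/(2A) * ln((A-1)/(A+1))
xi = 1 + (233-1)^2/(2*233) * ln((233-1)/(233 +1))
xi = 0.0085592

0.0085592


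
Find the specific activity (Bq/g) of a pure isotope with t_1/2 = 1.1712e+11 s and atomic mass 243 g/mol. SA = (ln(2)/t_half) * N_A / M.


lambda = ln(2) / t_half = ln(2) / 1.1712e+11 = 5.918265e-12 /s
SA = lambda * N_A / M
SA = 5.918265e-12 * 6.022e23 / 243
SA = 1.4667e+10 Bq/g

1.4667e+10


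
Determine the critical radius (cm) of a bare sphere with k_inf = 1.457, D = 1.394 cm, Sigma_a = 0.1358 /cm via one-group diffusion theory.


L^2 = D / Sigma_a = 1.394 / 0.1358 = 10.26510 cm^2
B_m^2 = (k_inf - 1) / L^2 = (1.457 - 1) / 10.26510 = 0.04451978 /cm^2
For a bare sphere: B_g = pi/R, so R_c = pi / sqrt(B_m^2)
R_c = pi / sqrt(0.04451978) = 14.889 cm

14.889


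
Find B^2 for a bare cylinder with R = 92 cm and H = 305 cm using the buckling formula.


B^2 = (2.405/R)^2 + (pi/H)^2
B^2 = (2.405/92)^2 + (pi/305)^2
B^2 = 7.8946e-04 /cm^2

7.8946e-04


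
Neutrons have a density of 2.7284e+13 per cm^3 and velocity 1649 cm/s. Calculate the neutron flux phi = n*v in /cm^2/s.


phi = n * v
phi = 2.7284e+13 * 1649
phi = 4.4991e+16 /cm^2/s

4.4991e+16


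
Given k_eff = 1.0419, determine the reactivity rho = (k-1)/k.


rho = (k_eff - 1) / k_eff
rho = (1.0419 - 1) / 1.0419
rho = 0.040215

0.040215


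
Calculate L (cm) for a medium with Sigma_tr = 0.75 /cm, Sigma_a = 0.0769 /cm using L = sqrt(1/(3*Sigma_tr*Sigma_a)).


D = 1 / (3 * Sigma_tr) = 1 / (3 * 0.75) = 0.4444444 cm
L = sqrt(D / Sigma_a)
L = sqrt(0.4444444 / 0.0769)
L = 2.4041 cm

2.4041


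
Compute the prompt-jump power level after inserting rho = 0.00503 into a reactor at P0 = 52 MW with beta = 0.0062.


P1/P0 = beta / (beta - rho)
P1/P0 = 0.0062 / (0.0062 - 0.00503) = 5.299145
P1 = 52 * 5.299145 = 275.56 MW

275.56


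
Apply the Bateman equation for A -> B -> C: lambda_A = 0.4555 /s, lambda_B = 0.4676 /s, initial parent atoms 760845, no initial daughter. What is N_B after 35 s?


N_B(t) = lambda_A * N_A0 / (lambda_B - lambda_A) * [exp(-lambda_A*t) - exp(-lambda_B*t)]
exp(-0.4555*35) = 1.191956e-07; exp(-0.4676*35) = 7.804346e-08
N_B = 0.4555 * 760845 / (0.4676 - 0.4555) * (1.191956e-07 - 7.804346e-08)
N_B = 1.1787

1.1787


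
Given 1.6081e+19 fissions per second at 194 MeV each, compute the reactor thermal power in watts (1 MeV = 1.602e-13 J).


P = fission_rate * E_MeV * 1.602e-13
P = 1.6081e+19 * 194 * 1.602e-13
P = 4.9978e+08 W

4.9978e+08


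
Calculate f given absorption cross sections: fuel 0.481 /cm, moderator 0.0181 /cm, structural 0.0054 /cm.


f = Sigma_a_fuel / (Sigma_a_fuel + Sigma_a_mod + Sigma_a_other)
f = 0.481 / (0.481 + 0.0181 + 0.0054)
f = 0.95342

0.95342


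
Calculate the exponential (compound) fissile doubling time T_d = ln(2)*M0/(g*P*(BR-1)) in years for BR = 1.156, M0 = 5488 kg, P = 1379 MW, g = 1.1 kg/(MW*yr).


Breeding gain G = BR - 1 = 1.156 - 1 = 0.156
Fissile production rate = g * P * G = 1.1 * 1379 * 0.156 = 236.6364 kg/yr
T_d = ln(2) * M0 / (g * P * G)
T_d = ln(2) * 5488 / 236.6364 = 16.075 yr

16.075


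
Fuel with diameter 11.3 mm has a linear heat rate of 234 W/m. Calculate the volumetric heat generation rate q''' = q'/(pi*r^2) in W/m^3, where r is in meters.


r = D / 2 / 1000 = 11.3 / 2 / 1000 = 0.00565 m
q''' = q' / (pi * r^2)
q''' = 234 / (pi * 0.00565^2)
q''' = 2.3333e+06 W/m^3

2.3333e+06


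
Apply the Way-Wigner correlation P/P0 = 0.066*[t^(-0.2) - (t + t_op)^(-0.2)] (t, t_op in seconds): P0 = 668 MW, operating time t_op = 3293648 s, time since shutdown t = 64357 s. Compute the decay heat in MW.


P/P0 = 0.066 * [t^(-0.2) - (t + t_op)^(-0.2)]
P/P0 = 0.066 * [64357^(-0.2) - (64357 + 3293648)^(-0.2)]
P/P0 = 0.066 * [0.1092146 - 0.04952035] = 0.003939820
P = 668 * 0.003939820 = 2.6318 MW

2.6318


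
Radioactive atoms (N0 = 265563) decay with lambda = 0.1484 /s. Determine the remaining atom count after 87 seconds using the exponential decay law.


N = N0 * exp(-lambda * t)
N = 265563 * exp(-0.1484 * 87)
N = 0.65626

0.65626


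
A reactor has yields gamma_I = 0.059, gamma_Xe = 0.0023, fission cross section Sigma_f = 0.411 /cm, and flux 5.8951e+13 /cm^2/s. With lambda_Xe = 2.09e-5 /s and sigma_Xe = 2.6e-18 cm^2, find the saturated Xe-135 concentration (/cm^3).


Xe_eq = (gamma_I + gamma_Xe) * Sigma_f * phi / (lambda_Xe + sigma_Xe * phi)
Numerator = (0.059 + 0.0023) * 0.411 * 5.8951e+13 = 1.485229e+12
Denominator = 2.09e-5 + 2.6e-18 * 5.8951e+13 = 1.741726e-04
Xe_eq = 1.485229e+12 / 1.741726e-04 = 8.5273e+15 /cm^3

8.5273e+15


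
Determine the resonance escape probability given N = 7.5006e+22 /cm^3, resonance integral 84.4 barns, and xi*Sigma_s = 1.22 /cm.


p = exp(-N * I * 1e-24 / (xi*Sigma_s))
p = exp(-7.5006e+22 * 84.4 * 1e-24 / 1.22)
p = 0.0055779

0.0055779


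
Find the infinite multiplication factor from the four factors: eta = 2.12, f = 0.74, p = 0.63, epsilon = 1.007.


k_inf = eta * f * p * epsilon
k_inf = 2.12 * 0.74 * 0.63 * 1.007
k_inf = 0.99526

0.99526


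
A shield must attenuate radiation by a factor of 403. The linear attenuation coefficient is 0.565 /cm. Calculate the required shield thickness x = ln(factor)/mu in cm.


x = ln(factor) / mu
x = ln(403) / 0.565
x = 10.618 cm

10.618


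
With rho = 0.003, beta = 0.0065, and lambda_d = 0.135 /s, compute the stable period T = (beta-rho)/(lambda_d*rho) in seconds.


T = (beta - rho) / (lambda_d * rho)
T = (0.0065 - 0.003) / (0.135 * 0.003)
T = 8.6420 s

8.6420


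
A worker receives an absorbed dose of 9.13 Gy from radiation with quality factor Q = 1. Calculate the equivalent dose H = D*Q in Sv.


H = D * Q
H = 9.13 * 1
H = 9.1300 Sv

9.1300


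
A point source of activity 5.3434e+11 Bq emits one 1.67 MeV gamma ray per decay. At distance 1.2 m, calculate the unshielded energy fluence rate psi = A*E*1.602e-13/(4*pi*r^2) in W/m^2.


psi = A * E * 1.602e-13 / (4*pi*r^2)
psi = 5.3434e+11 * 1.67 * 1.602e-13 / (4*pi*1.2^2)
psi = 0.0078999 W/m^2

0.0078999


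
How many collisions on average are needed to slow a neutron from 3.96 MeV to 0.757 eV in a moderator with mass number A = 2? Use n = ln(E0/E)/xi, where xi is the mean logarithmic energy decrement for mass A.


xi = 1 + (A-1)^2/(2A)*ln((A-1)/(A+1)) = 0.7253469 (for A = 2)
n = ln(E0/E) / xi
n = ln(3.96e6 / 0.757) / 0.7253469
n = ln(5.231176e+06) / 0.7253469 = 21.328

21.328


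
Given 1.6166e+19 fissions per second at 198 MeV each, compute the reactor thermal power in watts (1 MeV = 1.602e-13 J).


P = fission_rate * E_MeV * 1.602e-13
P = 1.6166e+19 * 198 * 1.602e-13
P = 5.1278e+08 W

5.1278e+08


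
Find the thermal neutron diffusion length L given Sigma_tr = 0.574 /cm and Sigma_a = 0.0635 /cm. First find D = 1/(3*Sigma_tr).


D = 1 / (3 * Sigma_tr) = 1 / (3 * 0.574) = 0.5807201 cm
L = sqrt(D / Sigma_a)
L = sqrt(0.5807201 / 0.0635)
L = 3.0241 cm

3.0241


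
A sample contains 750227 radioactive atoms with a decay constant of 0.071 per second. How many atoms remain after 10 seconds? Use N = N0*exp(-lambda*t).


N = N0 * exp(-lambda * t)
N = 750227 * exp(-0.071 * 10)
N = 368845

368845


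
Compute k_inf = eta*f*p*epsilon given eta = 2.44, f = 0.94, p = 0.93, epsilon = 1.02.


k_inf = eta * f * p * epsilon
k_inf = 2.44 * 0.94 * 0.93 * 1.02
k_inf = 2.1757

2.1757


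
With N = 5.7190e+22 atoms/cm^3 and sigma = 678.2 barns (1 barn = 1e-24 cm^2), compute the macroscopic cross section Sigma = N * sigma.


Sigma = N * sigma_barns * 1e-24
Sigma = 5.7190e+22 * 678.2 * 1e-24
Sigma = 38.786 /cm

38.786


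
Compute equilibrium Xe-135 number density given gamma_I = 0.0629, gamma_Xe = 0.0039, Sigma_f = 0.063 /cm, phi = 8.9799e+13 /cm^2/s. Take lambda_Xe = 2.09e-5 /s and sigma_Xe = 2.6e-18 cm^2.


Xe_eq = (gamma_I + gamma_Xe) * Sigma_f * phi / (lambda_Xe + sigma_Xe * phi)
Numerator = (0.0629 + 0.0039) * 0.063 * 8.9799e+13 = 3.779101e+11
Denominator = 2.09e-5 + 2.6e-18 * 8.9799e+13 = 2.543774e-04
Xe_eq = 3.779101e+11 / 2.543774e-04 = 1.4856e+15 /cm^3

1.4856e+15


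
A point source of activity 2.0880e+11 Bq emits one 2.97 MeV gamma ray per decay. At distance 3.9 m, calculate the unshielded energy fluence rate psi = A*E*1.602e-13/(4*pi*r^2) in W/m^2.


psi = A * E * 1.602e-13 / (4*pi*r^2)
psi = 2.0880e+11 * 2.97 * 1.602e-13 / (4*pi*3.9^2)
psi = 5.1977e-04 W/m^2

5.1977e-04


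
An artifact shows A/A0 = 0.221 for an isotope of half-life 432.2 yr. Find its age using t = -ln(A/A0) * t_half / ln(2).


lambda = ln(2) / t_half = ln(2) / 432.2 = 0.001603765 /yr
t = -ln(A/A0) / lambda
t = -ln(0.221) / 0.001603765
t = 941.28 yr

941.28


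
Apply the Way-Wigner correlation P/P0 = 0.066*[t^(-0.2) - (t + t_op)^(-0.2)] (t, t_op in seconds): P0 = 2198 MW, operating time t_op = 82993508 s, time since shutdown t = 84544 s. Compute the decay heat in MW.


P/P0 = 0.066 * [t^(-0.2) - (t + t_op)^(-0.2)]
P/P0 = 0.066 * [84544^(-0.2) - (84544 + 82993508)^(-0.2)]
P/P0 = 0.066 * [0.1034150 - 0.02606770] = 0.005104922
P = 2198 * 0.005104922 = 11.221 MW

11.221


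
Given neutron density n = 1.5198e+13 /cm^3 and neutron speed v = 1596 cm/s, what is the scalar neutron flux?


phi = n * v
phi = 1.5198e+13 * 1596
phi = 2.4256e+16 /cm^2/s

2.4256e+16


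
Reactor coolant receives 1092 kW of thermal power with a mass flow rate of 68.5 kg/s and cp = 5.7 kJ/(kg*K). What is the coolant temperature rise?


dT = Q / (m_dot * cp)
dT = 1092 / (68.5 * 5.7)
dT = 2.7968 C

2.7968


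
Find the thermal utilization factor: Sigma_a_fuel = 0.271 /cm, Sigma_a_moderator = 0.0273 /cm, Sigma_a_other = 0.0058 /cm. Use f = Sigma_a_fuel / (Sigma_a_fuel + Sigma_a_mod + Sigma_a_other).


f = Sigma_a_fuel / (Sigma_a_fuel + Sigma_a_mod + Sigma_a_other)
f = 0.271 / (0.271 + 0.0273 + 0.0058)
f = 0.89115

0.89115


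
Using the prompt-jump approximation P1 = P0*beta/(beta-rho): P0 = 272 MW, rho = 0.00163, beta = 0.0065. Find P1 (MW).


P1/P0 = beta / (beta - rho)
P1/P0 = 0.0065 / (0.0065 - 0.00163) = 1.334702
P1 = 272 * 1.334702 = 363.04 MW

363.04


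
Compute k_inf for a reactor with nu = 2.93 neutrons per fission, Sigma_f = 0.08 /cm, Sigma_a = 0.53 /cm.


k_inf = nu * Sigma_f / Sigma_a
k_inf = 2.93 * 0.08 / 0.53
k_inf = 0.44226

0.44226


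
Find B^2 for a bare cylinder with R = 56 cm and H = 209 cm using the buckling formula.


B^2 = (2.405/R)^2 + (pi/H)^2
B^2 = (2.405/56)^2 + (pi/209)^2
B^2 = 0.0020703 /cm^2

0.0020703


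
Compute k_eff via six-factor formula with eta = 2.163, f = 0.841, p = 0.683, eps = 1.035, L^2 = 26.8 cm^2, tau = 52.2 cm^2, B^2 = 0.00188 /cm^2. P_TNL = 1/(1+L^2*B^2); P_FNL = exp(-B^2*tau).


k_inf = eta*f*p*eps = 2.163*0.841*0.683*1.035 = 1.285919
P_TNL = 1/(1 + L^2*B^2) = 1/(1 + 26.8*0.00188) = 0.9520328
P_FNL = exp(-B^2*tau) = exp(-0.00188*52.2) = 0.9065256
k_eff = k_inf * P_TNL * P_FNL = 1.285919 * 0.9520328 * 0.9065256
k_eff = 1.1098

1.1098


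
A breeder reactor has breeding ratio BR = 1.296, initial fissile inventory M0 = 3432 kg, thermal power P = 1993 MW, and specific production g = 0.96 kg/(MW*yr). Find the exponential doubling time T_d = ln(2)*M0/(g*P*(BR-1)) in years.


Breeding gain G = BR - 1 = 1.296 - 1 = 0.296
Fissile production rate = g * P * G = 0.96 * 1993 * 0.296 = 566.33088 kg/yr
T_d = ln(2) * M0 / (g * P * G)
T_d = ln(2) * 3432 / 566.33088 = 4.2005 yr

4.2005


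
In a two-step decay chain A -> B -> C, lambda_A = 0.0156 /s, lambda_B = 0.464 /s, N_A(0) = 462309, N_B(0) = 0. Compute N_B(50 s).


N_B(t) = lambda_A * N_A0 / (lambda_B - lambda_A) * [exp(-lambda_A*t) - exp(-lambda_B*t)]
exp(-0.0156*50) = 0.4584060; exp(-0.464*50) = 8.401716e-11
N_B = 0.0156 * 462309 / (0.464 - 0.0156) * (0.4584060 - 8.401716e-11)
N_B = 7373.0

7373.0


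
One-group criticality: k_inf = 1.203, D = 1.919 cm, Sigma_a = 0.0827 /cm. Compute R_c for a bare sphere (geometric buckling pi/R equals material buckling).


L^2 = D / Sigma_a = 1.919 / 0.0827 = 23.20435 cm^2
B_m^2 = (k_inf - 1) / L^2 = (1.203 - 1) / 23.20435 = 0.008748360 /cm^2
For a bare sphere: B_g = pi/R, so R_c = pi / sqrt(B_m^2)
R_c = pi / sqrt(0.008748360) = 33.588 cm

33.588


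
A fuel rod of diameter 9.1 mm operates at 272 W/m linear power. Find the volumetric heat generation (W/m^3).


r = D / 2 / 1000 = 9.1 / 2 / 1000 = 0.00455 m
q''' = q' / (pi * r^2)
q''' = 272 / (pi * 0.00455^2)
q''' = 4.1821e+06 W/m^3

4.1821e+06


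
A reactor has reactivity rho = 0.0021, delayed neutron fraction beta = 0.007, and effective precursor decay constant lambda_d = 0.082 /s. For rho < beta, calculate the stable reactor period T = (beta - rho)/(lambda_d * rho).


T = (beta - rho) / (lambda_d * rho)
T = (0.007 - 0.0021) / (0.082 * 0.0021)
T = 28.455 s

28.455


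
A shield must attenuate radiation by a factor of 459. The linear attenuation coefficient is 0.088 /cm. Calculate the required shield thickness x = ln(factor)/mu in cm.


x = ln(factor) / mu
x = ln(459) / 0.088
x = 69.648 cm

69.648


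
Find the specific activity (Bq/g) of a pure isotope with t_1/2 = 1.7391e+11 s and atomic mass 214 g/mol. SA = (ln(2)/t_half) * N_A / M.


lambda = ln(2) / t_half = ln(2) / 1.7391e+11 = 3.985666e-12 /s
SA = lambda * N_A / M
SA = 3.985666e-12 * 6.022e23 / 214
SA = 1.1216e+10 Bq/g

1.1216e+10


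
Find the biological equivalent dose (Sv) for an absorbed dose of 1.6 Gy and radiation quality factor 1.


H = D * Q
H = 1.6 * 1
H = 1.6000 Sv

1.6000


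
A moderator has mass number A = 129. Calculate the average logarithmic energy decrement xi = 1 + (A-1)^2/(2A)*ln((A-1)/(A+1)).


xi = 1 + (A-1)^2/(2A) * ln((A-1)/(A+1))
xi = 1 + (129-1)^2/(2*129) * ln((129-1)/(129 +1))
xi = 0.015424

0.015424


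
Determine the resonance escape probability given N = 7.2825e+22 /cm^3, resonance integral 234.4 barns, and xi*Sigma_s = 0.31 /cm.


p = exp(-N * I * 1e-24 / (xi*Sigma_s))
p = exp(-7.2825e+22 * 234.4 * 1e-24 / 0.31)
p = 1.2177e-24

1.2177e-24


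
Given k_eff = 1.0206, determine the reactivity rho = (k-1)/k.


rho = (k_eff - 1) / k_eff
rho = (1.0206 - 1) / 1.0206
rho = 0.020184

0.020184


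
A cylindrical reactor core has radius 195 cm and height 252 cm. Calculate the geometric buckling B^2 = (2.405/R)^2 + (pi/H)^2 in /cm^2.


B^2 = (2.405/R)^2 + (pi/H)^2
B^2 = (2.405/195)^2 + (pi/252)^2
B^2 = 3.0753e-04 /cm^2

3.0753e-04


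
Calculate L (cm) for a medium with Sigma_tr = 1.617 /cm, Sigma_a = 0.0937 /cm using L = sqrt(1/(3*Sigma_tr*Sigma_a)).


D = 1 / (3 * Sigma_tr) = 1 / (3 * 1.617) = 0.2061431 cm
L = sqrt(D / Sigma_a)
L = sqrt(0.2061431 / 0.0937)
L = 1.4833 cm

1.4833


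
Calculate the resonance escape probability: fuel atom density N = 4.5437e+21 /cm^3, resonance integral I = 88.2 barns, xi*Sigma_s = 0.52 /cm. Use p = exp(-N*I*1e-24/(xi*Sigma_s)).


p = exp(-N * I * 1e-24 / (xi*Sigma_s))
p = exp(-4.5437e+21 * 88.2 * 1e-24 / 0.52)
p = 0.46270

0.46270


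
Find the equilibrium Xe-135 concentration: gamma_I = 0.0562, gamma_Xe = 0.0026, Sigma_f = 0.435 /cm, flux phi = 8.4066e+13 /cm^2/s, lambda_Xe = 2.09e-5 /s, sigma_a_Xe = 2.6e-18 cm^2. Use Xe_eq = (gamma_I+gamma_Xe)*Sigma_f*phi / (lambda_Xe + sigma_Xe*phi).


Xe_eq = (gamma_I + gamma_Xe) * Sigma_f * phi / (lambda_Xe + sigma_Xe * phi)
Numerator = (0.0562 + 0.0026) * 0.435 * 8.4066e+13 = 2.150240e+12
Denominator = 2.09e-5 + 2.6e-18 * 8.4066e+13 = 2.394716e-04
Xe_eq = 2.150240e+12 / 2.394716e-04 = 8.9791e+15 /cm^3

8.9791e+15


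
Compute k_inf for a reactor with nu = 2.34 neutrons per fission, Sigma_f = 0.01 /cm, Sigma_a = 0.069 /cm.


k_inf = nu * Sigma_f / Sigma_a
k_inf = 2.34 * 0.01 / 0.069
k_inf = 0.33913

0.33913


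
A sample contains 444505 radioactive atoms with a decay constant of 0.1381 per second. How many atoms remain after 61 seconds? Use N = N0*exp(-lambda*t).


N = N0 * exp(-lambda * t)
N = 444505 * exp(-0.1381 * 61)
N = 97.575

97.575


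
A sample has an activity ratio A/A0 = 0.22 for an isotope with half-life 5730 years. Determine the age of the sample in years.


lambda = ln(2) / t_half = ln(2) / 5730 = 1.209681e-04 /yr
t = -ln(A/A0) / lambda
t = -ln(0.22) / 1.209681e-04
t = 12517 yr

12517


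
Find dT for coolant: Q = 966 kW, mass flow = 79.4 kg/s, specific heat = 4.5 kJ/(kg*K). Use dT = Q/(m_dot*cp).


dT = Q / (m_dot * cp)
dT = 966 / (79.4 * 4.5)
dT = 2.7036 C

2.7036


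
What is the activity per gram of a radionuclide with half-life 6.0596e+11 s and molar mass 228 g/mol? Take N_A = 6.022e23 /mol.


lambda = ln(2) / t_half = ln(2) / 6.0596e+11 = 1.143883e-12 /s
SA = lambda * N_A / M
SA = 1.143883e-12 * 6.022e23 / 228
SA = 3.0213e+09 Bq/g

3.0213e+09


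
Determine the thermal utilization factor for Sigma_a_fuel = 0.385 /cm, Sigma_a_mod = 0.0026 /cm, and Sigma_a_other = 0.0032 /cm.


f = Sigma_a_fuel / (Sigma_a_fuel + Sigma_a_mod + Sigma_a_other)
f = 0.385 / (0.385 + 0.0026 + 0.0032)
f = 0.98516

0.98516


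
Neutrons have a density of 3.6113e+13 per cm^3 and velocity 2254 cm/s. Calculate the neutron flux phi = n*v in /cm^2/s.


phi = n * v
phi = 3.6113e+13 * 2254
phi = 8.1399e+16 /cm^2/s

8.1399e+16


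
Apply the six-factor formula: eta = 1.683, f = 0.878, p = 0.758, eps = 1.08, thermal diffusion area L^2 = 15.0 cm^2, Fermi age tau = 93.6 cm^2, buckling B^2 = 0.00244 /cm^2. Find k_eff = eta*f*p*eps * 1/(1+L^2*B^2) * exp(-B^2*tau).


k_inf = eta*f*p*eps = 1.683*0.878*0.758*1.08 = 1.209683
P_TNL = 1/(1 + L^2*B^2) = 1/(1 + 15.0*0.00244) = 0.9646923
P_FNL = exp(-B^2*tau) = exp(-0.00244*93.6) = 0.7958186
k_eff = k_inf * P_TNL * P_FNL = 1.209683 * 0.9646923 * 0.7958186
k_eff = 0.92870

0.92870


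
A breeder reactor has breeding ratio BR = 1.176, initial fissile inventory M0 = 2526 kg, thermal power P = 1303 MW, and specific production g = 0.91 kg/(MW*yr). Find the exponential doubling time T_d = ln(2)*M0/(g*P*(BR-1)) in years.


Breeding gain G = BR - 1 = 1.176 - 1 = 0.176
Fissile production rate = g * P * G = 0.91 * 1303 * 0.176 = 208.68848 kg/yr
T_d = ln(2) * M0 / (g * P * G)
T_d = ln(2) * 2526 / 208.68848 = 8.3900 yr

8.3900


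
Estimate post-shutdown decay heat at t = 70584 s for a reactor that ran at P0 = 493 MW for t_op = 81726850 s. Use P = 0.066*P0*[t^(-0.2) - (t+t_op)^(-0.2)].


P/P0 = 0.066 * [t^(-0.2) - (t + t_op)^(-0.2)]
P/P0 = 0.066 * [70584^(-0.2) - (70584 + 81726850)^(-0.2)]
P/P0 = 0.066 * [0.1072158 - 0.02614882] = 0.005350421
P = 493 * 0.005350421 = 2.6378 MW

2.6378


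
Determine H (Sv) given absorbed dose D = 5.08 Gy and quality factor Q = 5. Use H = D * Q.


H = D * Q
H = 5.08 * 5
H = 25.400 Sv

25.400


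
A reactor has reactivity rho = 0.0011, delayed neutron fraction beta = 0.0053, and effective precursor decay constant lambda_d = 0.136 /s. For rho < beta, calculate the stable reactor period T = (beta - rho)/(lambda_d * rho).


T = (beta - rho) / (lambda_d * rho)
T = (0.0053 - 0.0011) / (0.136 * 0.0011)
T = 28.075 s

28.075


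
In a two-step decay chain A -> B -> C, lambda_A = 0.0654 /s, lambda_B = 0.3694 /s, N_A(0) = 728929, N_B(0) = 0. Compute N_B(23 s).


N_B(t) = lambda_A * N_A0 / (lambda_B - lambda_A) * [exp(-lambda_A*t) - exp(-lambda_B*t)]
exp(-0.0654*23) = 0.2221950; exp(-0.3694*23) = 2.042430e-04
N_B = 0.0654 * 728929 / (0.3694 - 0.0654) * (0.2221950 - 2.042430e-04)
N_B = 34812

34812


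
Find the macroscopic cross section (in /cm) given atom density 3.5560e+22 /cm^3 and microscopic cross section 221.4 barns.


Sigma = N * sigma_barns * 1e-24
Sigma = 3.5560e+22 * 221.4 * 1e-24
Sigma = 7.8730 /cm

7.8730


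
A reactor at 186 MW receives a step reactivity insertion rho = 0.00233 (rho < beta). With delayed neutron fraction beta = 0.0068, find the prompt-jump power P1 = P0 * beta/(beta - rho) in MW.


P1/P0 = beta / (beta - rho)
P1/P0 = 0.0068 / (0.0068 - 0.00233) = 1.521253
P1 = 186 * 1.521253 = 282.95 MW

282.95


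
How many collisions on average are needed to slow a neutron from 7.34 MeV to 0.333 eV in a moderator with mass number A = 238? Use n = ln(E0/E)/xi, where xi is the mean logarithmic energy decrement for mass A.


xi = 1 + (A-1)^2/(2A)*ln((A-1)/(A+1)) = 0.008379872 (for A = 238)
n = ln(E0/E) / xi
n = ln(7.34e6 / 0.333) / 0.008379872
n = ln(2.204204e+07) / 0.008379872 = 2017.7

2017.7


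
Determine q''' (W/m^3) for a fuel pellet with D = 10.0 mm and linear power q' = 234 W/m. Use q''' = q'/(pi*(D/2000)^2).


r = D / 2 / 1000 = 10.0 / 2 / 1000 = 0.005 m
q''' = q' / (pi * r^2)
q''' = 234 / (pi * 0.005^2)
q''' = 2.9794e+06 W/m^3

2.9794e+06


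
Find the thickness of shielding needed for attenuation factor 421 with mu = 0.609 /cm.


x = ln(factor) / mu
x = ln(421) / 0.609
x = 9.9222 cm

9.9222


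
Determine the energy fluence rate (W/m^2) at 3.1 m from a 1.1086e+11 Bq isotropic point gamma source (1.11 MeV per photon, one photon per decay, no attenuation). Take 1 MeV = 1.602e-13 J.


psi = A * E * 1.602e-13 / (4*pi*r^2)
psi = 1.1086e+11 * 1.11 * 1.602e-13 / (4*pi*3.1^2)
psi = 1.6324e-04 W/m^2

1.6324e-04
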